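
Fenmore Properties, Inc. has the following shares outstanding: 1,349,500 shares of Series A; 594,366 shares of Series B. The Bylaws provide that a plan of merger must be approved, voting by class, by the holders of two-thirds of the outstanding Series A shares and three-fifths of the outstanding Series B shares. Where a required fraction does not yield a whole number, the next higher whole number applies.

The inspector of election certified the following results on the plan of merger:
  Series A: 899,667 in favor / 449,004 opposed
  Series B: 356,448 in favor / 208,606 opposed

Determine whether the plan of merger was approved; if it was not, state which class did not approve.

Not approved — the Series B shares did not give the required vote.

Series A: 2/3 of 1349500 = 899666.67, rounded up to 899667; 899,667 required, 899,667 in favor — approved.
Series B: 3/5 of 594366 = 356619.60, rounded up to 356620; 356,620 required, 356,448 in favor — not approved.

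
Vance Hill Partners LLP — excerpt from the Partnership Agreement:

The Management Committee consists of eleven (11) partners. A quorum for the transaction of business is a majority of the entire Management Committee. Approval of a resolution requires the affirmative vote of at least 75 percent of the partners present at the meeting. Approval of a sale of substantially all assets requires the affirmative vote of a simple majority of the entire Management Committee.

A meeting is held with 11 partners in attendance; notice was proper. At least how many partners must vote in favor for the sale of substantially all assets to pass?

6

The sale of substantially all assets requires a majority of the entire Management Committee (11).
A majority of 11 is 6.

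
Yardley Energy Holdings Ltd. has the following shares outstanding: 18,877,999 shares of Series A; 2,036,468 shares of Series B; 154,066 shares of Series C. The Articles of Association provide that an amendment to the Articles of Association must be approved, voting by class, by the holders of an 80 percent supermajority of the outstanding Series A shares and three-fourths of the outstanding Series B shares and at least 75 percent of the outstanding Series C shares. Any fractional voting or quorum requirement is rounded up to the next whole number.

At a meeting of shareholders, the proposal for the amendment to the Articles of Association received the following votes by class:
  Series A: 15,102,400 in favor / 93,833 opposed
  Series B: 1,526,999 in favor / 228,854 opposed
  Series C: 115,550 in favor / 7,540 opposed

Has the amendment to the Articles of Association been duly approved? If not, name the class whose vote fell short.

Series A: 4/5 of 18877999 = 15102399.20, rounded up to 15102400; 15,102,400 required, 15,102,400 in favor — approved.
Series B: 3/4 of 2036468 = 1527351; 1,527,351 required, 1,526,999 in favor — not approved.
Series C: 3/4 of 154066 = 115549.50, rounded up to 115550; 115,550 required, 115,550 in favor — approved.

Not approved — the Series B shares did not give the required vote.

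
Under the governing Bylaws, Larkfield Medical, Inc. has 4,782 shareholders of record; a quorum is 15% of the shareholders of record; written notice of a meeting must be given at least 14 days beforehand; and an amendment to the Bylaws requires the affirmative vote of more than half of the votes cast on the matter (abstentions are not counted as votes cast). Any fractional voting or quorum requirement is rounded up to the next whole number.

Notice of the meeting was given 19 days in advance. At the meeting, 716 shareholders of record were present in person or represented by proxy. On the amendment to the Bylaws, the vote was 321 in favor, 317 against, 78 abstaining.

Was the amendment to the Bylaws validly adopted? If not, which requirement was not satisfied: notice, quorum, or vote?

Notice: 19 days given; 14 required. Satisfied.
Quorum: 15% of 4,782 = 717.30, rounded up to 718; 716 present. Not satisfied.
Vote: requires a majority of the votes cast (716 − 78 abstaining = 638); a majority of 638 is 320, so 320 needed; 321 in favor. Satisfied.

Invalid — quorum requirement not satisfied.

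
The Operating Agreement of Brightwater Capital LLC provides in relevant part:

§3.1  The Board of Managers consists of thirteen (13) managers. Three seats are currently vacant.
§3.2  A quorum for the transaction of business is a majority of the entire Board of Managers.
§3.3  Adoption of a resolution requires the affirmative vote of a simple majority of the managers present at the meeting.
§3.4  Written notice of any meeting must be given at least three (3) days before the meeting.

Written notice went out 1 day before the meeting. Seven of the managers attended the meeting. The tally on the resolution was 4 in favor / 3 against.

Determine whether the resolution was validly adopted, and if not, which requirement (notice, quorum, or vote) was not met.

Notice: 1 day given; 3 required (1 < 3). Not satisfied.
Quorum: 7 present; quorum is 7. Satisfied.
Vote: the resolution requires a majority of the managers present (7). A majority of 7 is 4, so 4 affirmative votes are needed; 4 voted in favor. Satisfied.

Invalid — notice requirement not satisfied.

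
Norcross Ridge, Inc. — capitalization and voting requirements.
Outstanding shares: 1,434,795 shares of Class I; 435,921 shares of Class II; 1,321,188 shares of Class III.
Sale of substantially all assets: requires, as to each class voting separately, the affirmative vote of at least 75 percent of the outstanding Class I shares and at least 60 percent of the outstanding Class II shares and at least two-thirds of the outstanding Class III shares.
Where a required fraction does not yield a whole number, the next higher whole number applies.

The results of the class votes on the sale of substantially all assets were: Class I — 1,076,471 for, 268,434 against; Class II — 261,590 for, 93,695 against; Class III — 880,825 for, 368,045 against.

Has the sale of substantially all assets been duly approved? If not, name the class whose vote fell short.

Approved — every class gave the required vote.

Class I: 3/4 of 1434795 = 1076096.25, rounded up to 1076097; 1,076,097 required, 1,076,471 in favor — approved.
Class II: 3/5 of 435921 = 261552.60, rounded up to 261553; 261,553 required, 261,590 in favor — approved.
Class III: 2/3 of 1321188 = 880792; 880,792 required, 880,825 in favor — approved.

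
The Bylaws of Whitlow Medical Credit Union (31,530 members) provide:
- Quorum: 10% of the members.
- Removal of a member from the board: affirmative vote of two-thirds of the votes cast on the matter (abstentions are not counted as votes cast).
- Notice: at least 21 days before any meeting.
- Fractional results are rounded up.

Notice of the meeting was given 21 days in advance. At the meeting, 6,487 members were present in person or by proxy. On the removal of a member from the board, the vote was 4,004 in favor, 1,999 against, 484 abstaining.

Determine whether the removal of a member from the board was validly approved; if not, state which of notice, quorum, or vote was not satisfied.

Notice: 21 days given; 21 required. Satisfied.
Quorum: 10% of 31,530 = 3,153; 6,487 present. Satisfied.
Vote: requires two-thirds of the votes cast (6,487 − 484 abstaining = 6,003); 2/3 of 6003 = 4002, so 4,002 needed; 4,004 in favor. Satisfied.

Valid — all requirements satisfied.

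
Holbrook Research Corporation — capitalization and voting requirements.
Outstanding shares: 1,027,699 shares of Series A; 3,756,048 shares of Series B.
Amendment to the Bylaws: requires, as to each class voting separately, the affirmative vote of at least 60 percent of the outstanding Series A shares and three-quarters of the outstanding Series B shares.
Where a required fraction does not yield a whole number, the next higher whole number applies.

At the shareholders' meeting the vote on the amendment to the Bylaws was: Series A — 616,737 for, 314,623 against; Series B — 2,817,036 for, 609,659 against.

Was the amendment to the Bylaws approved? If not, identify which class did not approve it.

Approved — every class gave the required vote.

Series A: 3/5 of 1027699 = 616619.40, rounded up to 616620; 616,620 required, 616,737 in favor — approved.
Series B: 3/4 of 3756048 = 2817036; 2,817,036 required, 2,817,036 in favor — approved.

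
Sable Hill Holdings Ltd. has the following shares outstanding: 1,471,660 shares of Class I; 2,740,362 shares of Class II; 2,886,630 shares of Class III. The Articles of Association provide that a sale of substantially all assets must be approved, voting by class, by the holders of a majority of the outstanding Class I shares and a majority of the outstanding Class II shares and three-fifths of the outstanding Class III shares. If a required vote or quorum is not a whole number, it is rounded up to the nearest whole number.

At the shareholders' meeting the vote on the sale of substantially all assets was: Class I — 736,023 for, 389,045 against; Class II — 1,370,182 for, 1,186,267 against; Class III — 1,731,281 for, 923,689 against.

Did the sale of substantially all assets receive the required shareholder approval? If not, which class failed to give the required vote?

Not approved — the Class III shares did not give the required vote.

Class I: a majority of 1471660 is 735831; 735,831 required, 736,023 in favor — approved.
Class II: a majority of 2740362 is 1370182; 1,370,182 required, 1,370,182 in favor — approved.
Class III: 3/5 of 2886630 = 1731978; 1,731,978 required, 1,731,281 in favor — not approved.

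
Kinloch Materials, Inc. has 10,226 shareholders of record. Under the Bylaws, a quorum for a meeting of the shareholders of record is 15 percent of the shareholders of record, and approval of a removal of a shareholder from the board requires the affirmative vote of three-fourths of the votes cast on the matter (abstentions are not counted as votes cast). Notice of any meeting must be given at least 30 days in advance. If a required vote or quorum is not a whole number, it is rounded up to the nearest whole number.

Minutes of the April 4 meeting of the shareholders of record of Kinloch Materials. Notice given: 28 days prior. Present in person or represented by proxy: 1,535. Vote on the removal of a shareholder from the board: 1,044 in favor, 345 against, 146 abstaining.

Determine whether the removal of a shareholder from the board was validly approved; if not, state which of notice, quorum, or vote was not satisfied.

Invalid — notice requirement not satisfied.

Notice: 28 days given; 30 required. Not satisfied.
Quorum: 15% of 10,226 = 1,533.90, rounded up to 1,534; 1,535 present. Satisfied.
Vote: requires three-fourths of the votes cast (1,535 − 146 abstaining = 1,389); 3/4 of 1389 = 1041.75, rounded up to 1042, so 1,042 needed; 1,044 in favor. Satisfied.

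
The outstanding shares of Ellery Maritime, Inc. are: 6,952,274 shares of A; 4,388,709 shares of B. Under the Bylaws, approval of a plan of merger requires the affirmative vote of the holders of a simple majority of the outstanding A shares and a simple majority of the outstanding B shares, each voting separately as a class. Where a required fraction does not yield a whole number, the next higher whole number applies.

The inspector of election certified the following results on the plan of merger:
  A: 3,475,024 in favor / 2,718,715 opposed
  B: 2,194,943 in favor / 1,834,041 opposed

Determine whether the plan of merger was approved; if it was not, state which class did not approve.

A: a majority of 6952274 is 3476138; 3,476,138 required, 3,475,024 in favor — not approved.
B: a majority of 4388709 is 2194355; 2,194,355 required, 2,194,943 in favor — approved.

Not approved — the A shares did not give the required vote.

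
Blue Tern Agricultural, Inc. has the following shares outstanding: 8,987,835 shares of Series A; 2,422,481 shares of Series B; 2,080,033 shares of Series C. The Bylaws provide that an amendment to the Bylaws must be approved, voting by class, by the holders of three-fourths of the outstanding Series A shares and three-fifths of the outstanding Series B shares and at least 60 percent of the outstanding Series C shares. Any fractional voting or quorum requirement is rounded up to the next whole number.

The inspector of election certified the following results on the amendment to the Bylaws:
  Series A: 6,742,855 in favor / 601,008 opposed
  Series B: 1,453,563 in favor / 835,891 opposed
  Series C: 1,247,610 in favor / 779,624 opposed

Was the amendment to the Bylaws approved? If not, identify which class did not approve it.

Series A: 3/4 of 8987835 = 6740876.25, rounded up to 6740877; 6,740,877 required, 6,742,855 in favor — approved.
Series B: 3/5 of 2422481 = 1453488.60, rounded up to 1453489; 1,453,489 required, 1,453,563 in favor — approved.
Series C: 3/5 of 2080033 = 1248019.80, rounded up to 1248020; 1,248,020 required, 1,247,610 in favor — not approved.

Not approved — the Series C shares did not give the required vote.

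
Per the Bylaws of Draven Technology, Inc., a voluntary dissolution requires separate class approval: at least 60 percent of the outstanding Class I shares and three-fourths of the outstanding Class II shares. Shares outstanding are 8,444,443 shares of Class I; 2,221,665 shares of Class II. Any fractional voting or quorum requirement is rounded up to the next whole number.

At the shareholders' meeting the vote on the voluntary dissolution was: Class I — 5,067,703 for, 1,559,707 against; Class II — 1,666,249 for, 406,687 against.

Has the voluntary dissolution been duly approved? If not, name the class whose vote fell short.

Class I: 3/5 of 8444443 = 5066665.80, rounded up to 5066666; 5,066,666 required, 5,067,703 in favor — approved.
Class II: 3/4 of 2221665 = 1666248.75, rounded up to 1666249; 1,666,249 required, 1,666,249 in favor — approved.

Approved — every class gave the required vote.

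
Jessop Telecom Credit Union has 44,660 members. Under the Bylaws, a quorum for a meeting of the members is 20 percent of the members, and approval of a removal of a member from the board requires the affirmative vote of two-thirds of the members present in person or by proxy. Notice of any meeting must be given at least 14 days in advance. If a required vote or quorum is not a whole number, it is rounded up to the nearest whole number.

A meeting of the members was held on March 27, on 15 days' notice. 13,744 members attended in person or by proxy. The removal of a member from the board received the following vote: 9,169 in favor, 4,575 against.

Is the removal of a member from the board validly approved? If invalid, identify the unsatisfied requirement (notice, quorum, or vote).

Valid — all requirements satisfied.

Notice: 15 days given; 14 required. Satisfied.
Quorum: 20% of 44,660 = 8,932; 13,744 present. Satisfied.
Vote: requires two-thirds of those present (13,744); 2/3 of 13744 = 9162.67, rounded up to 9163, so 9,163 needed; 9,169 in favor. Satisfied.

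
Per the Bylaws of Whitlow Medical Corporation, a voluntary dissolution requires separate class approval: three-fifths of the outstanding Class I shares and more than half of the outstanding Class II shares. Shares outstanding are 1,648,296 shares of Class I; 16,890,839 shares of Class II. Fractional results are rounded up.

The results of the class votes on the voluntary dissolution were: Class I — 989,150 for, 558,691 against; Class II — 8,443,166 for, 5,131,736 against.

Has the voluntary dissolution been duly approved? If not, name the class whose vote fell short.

Not approved — the Class II shares did not give the required vote.

Class I: 3/5 of 1648296 = 988977.60, rounded up to 988978; 988,978 required, 989,150 in favor — approved.
Class II: a majority of 16890839 is 8445420; 8,445,420 required, 8,443,166 in favor — not approved.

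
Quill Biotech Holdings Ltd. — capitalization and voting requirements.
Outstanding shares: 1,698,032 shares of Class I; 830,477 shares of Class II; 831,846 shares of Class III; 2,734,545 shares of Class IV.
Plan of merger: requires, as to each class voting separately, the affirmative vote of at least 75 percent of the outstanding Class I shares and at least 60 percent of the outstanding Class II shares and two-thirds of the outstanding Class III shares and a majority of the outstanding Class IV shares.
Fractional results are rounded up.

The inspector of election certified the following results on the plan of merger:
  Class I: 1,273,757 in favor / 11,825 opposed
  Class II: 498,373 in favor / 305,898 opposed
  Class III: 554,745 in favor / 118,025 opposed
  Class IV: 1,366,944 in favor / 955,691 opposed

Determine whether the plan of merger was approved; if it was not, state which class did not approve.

Class I: 3/4 of 1698032 = 1273524; 1,273,524 required, 1,273,757 in favor — approved.
Class II: 3/5 of 830477 = 498286.20, rounded up to 498287; 498,287 required, 498,373 in favor — approved.
Class III: 2/3 of 831846 = 554564; 554,564 required, 554,745 in favor — approved.
Class IV: a majority of 2734545 is 1367273; 1,367,273 required, 1,366,944 in favor — not approved.

Not approved — the Class IV shares did not give the required vote.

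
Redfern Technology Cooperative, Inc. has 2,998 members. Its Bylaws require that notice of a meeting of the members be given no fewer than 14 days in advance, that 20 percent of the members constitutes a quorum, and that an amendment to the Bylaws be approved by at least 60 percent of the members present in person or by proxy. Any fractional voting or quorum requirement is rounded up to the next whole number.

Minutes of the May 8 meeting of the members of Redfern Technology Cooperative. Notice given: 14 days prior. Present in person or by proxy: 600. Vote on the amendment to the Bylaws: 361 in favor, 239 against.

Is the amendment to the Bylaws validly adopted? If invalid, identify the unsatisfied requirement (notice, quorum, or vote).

Valid — all requirements satisfied.

Notice: 14 days given; 14 required. Satisfied.
Quorum: 20% of 2,998 = 599.60, rounded up to 600; 600 present. Satisfied.
Vote: requires three-fifths of those present (600); 3/5 of 600 = 360, so 360 needed; 361 in favor. Satisfied.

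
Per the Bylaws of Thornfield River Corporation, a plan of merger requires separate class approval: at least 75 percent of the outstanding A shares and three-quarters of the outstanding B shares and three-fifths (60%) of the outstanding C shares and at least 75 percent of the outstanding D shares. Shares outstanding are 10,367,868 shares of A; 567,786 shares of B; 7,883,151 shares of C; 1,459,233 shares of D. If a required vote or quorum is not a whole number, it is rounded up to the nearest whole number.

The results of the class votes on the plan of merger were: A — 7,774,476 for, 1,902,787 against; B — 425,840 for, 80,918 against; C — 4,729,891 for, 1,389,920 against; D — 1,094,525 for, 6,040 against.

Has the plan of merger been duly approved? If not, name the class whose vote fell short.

A: 3/4 of 10367868 = 7775901; 7,775,901 required, 7,774,476 in favor — not approved.
B: 3/4 of 567786 = 425839.50, rounded up to 425840; 425,840 required, 425,840 in favor — approved.
C: 3/5 of 7883151 = 4729890.60, rounded up to 4729891; 4,729,891 required, 4,729,891 in favor — approved.
D: 3/4 of 1459233 = 1094424.75, rounded up to 1094425; 1,094,425 required, 1,094,525 in favor — approved.

Not approved — the A shares did not give the required vote.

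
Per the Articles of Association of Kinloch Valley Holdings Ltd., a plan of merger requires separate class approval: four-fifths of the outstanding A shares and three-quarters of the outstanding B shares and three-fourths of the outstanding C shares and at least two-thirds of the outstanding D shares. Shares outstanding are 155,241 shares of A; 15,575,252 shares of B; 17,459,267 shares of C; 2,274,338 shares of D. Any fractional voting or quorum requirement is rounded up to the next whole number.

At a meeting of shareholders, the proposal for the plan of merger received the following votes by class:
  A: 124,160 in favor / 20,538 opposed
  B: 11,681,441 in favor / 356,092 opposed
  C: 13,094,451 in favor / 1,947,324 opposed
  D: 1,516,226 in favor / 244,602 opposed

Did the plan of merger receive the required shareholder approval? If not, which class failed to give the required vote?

Not approved — the A shares did not give the required vote.

A: 4/5 of 155241 = 124192.80, rounded up to 124193; 124,193 required, 124,160 in favor — not approved.
B: 3/4 of 15575252 = 11681439; 11,681,439 required, 11,681,441 in favor — approved.
C: 3/4 of 17459267 = 13094450.25, rounded up to 13094451; 13,094,451 required, 13,094,451 in favor — approved.
D: 2/3 of 2274338 = 1516225.33, rounded up to 1516226; 1,516,226 required, 1,516,226 in favor — approved.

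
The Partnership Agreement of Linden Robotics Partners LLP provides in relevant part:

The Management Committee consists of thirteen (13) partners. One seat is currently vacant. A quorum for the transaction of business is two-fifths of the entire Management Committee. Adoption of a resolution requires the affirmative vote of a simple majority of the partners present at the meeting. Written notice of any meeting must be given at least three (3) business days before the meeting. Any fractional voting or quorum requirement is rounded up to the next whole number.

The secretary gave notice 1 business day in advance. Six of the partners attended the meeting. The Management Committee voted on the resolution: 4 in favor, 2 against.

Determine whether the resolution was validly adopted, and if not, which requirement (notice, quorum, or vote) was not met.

Invalid — notice requirement not satisfied.

Notice: 1 business day given; 3 required (1 < 3). Not satisfied.
Quorum: 6 present; quorum is 6. Satisfied.
Vote: the resolution requires a majority of the partners present (6). A majority of 6 is 4, so 4 affirmative votes are needed; 4 voted in favor. Satisfied.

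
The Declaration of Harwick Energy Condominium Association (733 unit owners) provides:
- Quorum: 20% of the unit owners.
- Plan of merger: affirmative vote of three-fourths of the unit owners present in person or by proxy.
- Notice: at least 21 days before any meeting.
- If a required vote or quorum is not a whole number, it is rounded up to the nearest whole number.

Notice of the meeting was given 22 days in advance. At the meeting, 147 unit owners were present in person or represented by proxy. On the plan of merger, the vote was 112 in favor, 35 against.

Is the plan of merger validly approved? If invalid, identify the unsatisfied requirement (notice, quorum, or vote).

Notice: 22 days given; 21 required. Satisfied.
Quorum: 20% of 733 = 146.60, rounded up to 147; 147 present. Satisfied.
Vote: requires three-fourths of those present (147); 3/4 of 147 = 110.25, rounded up to 111, so 111 needed; 112 in favor. Satisfied.

Valid — all requirements satisfied.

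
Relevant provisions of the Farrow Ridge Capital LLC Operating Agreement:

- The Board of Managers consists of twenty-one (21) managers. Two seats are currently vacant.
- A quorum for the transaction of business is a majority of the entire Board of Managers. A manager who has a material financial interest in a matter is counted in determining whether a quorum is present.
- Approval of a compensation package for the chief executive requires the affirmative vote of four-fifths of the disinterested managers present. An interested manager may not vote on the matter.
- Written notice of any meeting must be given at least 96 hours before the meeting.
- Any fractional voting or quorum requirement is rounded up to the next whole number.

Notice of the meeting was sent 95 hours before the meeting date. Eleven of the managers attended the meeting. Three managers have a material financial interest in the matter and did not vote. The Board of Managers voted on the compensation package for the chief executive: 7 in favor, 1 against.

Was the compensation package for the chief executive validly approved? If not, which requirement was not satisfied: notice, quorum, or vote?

Notice: 95 hours given; 96 required (95 < 96). Not satisfied.
Quorum: 11 present (interested managers count toward quorum); quorum is 11. Satisfied.
Vote: the compensation package for the chief executive requires four-fifths of the disinterested managers present (11 − 3 = 8). 4/5 of 8 = 6.40, rounded up to 7, so 7 affirmative votes are needed; 7 voted in favor. Satisfied.

Invalid — notice requirement not satisfied.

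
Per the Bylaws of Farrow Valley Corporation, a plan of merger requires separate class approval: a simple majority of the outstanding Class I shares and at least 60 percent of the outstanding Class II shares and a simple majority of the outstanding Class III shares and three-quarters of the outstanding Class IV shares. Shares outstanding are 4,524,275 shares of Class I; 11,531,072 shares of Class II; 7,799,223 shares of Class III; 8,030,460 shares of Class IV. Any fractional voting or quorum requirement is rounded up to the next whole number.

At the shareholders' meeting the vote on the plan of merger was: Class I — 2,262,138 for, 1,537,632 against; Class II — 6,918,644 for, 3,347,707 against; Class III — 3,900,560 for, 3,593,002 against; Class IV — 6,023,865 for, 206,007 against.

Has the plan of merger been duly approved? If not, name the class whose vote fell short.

Approved — every class gave the required vote.

Class I: a majority of 4524275 is 2262138; 2,262,138 required, 2,262,138 in favor — approved.
Class II: 3/5 of 11531072 = 6918643.20, rounded up to 6918644; 6,918,644 required, 6,918,644 in favor — approved.
Class III: a majority of 7799223 is 3899612; 3,899,612 required, 3,900,560 in favor — approved.
Class IV: 3/4 of 8030460 = 6022845; 6,022,845 required, 6,023,865 in favor — approved.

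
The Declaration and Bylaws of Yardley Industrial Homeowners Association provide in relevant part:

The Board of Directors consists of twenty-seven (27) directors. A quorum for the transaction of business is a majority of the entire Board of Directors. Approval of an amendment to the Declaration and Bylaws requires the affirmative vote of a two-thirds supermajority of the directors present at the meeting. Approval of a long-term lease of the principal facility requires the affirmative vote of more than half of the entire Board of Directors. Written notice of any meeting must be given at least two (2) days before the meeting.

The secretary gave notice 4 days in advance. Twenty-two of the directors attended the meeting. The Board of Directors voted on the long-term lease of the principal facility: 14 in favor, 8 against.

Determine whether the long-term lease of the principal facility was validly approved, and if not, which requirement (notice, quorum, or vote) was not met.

Notice: 4 days given; 2 required (4 ≥ 2). Satisfied.
Quorum: 22 present; quorum is 14. Satisfied.
Vote: the long-term lease of the principal facility requires a majority of the entire Board of Directors (27). A majority of 27 is 14, so 14 affirmative votes are needed; 14 voted in favor. Satisfied.

Valid — all requirements satisfied.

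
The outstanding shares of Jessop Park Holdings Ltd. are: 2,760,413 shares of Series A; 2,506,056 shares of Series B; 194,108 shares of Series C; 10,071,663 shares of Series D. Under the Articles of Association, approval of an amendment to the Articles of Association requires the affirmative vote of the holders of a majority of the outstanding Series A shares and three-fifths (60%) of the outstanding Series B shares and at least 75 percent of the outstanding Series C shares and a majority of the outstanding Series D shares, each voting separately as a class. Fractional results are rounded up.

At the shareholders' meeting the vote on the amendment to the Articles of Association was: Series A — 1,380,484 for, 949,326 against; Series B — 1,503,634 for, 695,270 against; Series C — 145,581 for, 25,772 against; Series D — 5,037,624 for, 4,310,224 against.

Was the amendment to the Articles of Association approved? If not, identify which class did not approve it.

Approved — every class gave the required vote.

Series A: a majority of 2760413 is 1380207; 1,380,207 required, 1,380,484 in favor — approved.
Series B: 3/5 of 2506056 = 1503633.60, rounded up to 1503634; 1,503,634 required, 1,503,634 in favor — approved.
Series C: 3/4 of 194108 = 145581; 145,581 required, 145,581 in favor — approved.
Series D: a majority of 10071663 is 5035832; 5,035,832 required, 5,037,624 in favor — approved.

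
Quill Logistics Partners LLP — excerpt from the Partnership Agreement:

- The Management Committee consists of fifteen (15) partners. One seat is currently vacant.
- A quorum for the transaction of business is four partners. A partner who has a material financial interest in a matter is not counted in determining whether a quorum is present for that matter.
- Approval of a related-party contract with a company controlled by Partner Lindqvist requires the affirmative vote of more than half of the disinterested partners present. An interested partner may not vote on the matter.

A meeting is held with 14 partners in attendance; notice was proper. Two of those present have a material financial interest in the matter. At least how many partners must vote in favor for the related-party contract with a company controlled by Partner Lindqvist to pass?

The related-party contract with a company controlled by Partner Lindqvist requires a majority of the disinterested partners present (14 − 2 = 12).
A majority of 12 is 7.

7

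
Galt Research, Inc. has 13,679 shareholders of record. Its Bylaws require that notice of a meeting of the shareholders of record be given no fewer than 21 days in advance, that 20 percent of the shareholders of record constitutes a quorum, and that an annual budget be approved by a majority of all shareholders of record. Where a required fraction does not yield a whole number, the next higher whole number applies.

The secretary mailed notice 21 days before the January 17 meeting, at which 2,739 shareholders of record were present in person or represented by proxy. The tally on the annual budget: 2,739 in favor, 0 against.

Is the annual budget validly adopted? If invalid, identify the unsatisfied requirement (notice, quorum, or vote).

Invalid — vote requirement not satisfied.

Notice: 21 days given; 21 required. Satisfied.
Quorum: 20% of 13,679 = 2,735.80, rounded up to 2,736; 2,739 present. Satisfied.
Vote: requires a majority of all shareholders of record (13,679); a majority of 13679 is 6840, so 6,840 needed; 2,739 in favor. Not satisfied.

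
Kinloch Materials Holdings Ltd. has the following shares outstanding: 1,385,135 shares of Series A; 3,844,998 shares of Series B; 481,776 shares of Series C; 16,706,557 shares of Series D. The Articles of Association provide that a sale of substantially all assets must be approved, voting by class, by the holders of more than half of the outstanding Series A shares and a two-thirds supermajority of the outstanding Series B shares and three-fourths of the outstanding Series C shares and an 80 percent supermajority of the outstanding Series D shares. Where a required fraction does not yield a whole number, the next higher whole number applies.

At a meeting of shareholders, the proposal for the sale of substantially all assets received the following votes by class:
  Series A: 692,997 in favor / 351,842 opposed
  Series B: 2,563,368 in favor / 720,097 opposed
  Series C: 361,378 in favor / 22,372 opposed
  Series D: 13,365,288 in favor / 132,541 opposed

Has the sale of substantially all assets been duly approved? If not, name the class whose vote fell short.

Approved — every class gave the required vote.

Series A: a majority of 1385135 is 692568; 692,568 required, 692,997 in favor — approved.
Series B: 2/3 of 3844998 = 2563332; 2,563,332 required, 2,563,368 in favor — approved.
Series C: 3/4 of 481776 = 361332; 361,332 required, 361,378 in favor — approved.
Series D: 4/5 of 16706557 = 13365245.60, rounded up to 13365246; 13,365,246 required, 13,365,288 in favor — approved.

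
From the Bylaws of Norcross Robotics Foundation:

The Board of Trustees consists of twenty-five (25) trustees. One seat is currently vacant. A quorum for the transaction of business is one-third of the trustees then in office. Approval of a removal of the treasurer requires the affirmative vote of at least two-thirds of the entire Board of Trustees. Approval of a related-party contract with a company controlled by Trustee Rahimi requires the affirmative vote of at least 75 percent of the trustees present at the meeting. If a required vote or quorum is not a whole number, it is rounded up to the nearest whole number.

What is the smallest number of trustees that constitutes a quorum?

1/3 of 24 = 8.

8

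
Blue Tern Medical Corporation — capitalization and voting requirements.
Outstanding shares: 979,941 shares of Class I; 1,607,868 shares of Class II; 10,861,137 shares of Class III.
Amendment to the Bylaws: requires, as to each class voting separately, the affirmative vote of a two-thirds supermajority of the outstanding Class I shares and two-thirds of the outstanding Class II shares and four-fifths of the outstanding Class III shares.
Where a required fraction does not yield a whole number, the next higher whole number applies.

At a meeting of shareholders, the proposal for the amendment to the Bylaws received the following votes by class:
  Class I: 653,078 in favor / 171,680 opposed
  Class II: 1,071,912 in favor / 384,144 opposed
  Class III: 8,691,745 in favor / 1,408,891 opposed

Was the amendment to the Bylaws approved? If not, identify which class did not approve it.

Not approved — the Class I shares did not give the required vote.

Class I: 2/3 of 979941 = 653294; 653,294 required, 653,078 in favor — not approved.
Class II: 2/3 of 1607868 = 1071912; 1,071,912 required, 1,071,912 in favor — approved.
Class III: 4/5 of 10861137 = 8688909.60, rounded up to 8688910; 8,688,910 required, 8,691,745 in favor — approved.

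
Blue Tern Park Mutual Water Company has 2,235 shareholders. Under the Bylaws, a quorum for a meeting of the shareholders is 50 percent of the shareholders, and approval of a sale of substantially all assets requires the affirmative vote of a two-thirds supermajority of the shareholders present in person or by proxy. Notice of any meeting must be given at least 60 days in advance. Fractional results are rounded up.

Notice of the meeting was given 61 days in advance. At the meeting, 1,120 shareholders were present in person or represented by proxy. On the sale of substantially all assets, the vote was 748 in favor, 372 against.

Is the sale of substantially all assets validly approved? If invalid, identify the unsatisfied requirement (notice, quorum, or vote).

Notice: 61 days given; 60 required. Satisfied.
Quorum: 50% of 2,235 = 1,117.50, rounded up to 1,118; 1,120 present. Satisfied.
Vote: requires two-thirds of those present (1,120); 2/3 of 1120 = 746.67, rounded up to 747, so 747 needed; 748 in favor. Satisfied.

Valid — all requirements satisfied.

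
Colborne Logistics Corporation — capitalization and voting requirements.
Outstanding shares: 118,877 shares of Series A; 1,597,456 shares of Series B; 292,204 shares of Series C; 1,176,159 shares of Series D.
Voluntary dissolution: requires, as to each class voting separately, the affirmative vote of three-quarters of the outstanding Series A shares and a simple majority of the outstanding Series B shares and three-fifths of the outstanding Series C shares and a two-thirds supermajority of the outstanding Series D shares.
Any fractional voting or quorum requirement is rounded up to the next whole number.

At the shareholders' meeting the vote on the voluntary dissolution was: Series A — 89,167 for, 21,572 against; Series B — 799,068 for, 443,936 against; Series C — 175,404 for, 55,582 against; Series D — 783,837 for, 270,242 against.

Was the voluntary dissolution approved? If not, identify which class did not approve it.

Series A: 3/4 of 118877 = 89157.75, rounded up to 89158; 89,158 required, 89,167 in favor — approved.
Series B: a majority of 1597456 is 798729; 798,729 required, 799,068 in favor — approved.
Series C: 3/5 of 292204 = 175322.40, rounded up to 175323; 175,323 required, 175,404 in favor — approved.
Series D: 2/3 of 1176159 = 784106; 784,106 required, 783,837 in favor — not approved.

Not approved — the Series D shares did not give the required vote.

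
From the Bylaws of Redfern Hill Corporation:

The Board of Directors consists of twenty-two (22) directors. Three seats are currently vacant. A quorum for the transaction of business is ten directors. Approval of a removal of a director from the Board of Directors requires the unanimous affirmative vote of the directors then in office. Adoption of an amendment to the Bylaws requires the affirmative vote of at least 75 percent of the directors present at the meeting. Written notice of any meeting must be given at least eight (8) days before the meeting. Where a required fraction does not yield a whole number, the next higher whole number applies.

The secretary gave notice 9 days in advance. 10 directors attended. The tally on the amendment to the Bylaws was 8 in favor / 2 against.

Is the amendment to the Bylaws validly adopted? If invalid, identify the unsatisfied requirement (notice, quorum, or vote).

Notice: 9 days given; 8 required (9 ≥ 8). Satisfied.
Quorum: 10 present; quorum is 10. Satisfied.
Vote: the amendment to the Bylaws requires three-fourths of the directors present (10). 3/4 of 10 = 7.50, rounded up to 8, so 8 affirmative votes are needed; 8 voted in favor. Satisfied.

Valid — all requirements satisfied.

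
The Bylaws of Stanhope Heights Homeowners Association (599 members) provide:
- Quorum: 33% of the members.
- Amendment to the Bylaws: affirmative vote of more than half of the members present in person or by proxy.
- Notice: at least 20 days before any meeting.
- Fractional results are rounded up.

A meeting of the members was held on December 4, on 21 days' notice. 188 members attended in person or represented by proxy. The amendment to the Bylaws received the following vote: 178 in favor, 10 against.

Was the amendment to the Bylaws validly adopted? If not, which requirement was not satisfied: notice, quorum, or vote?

Invalid — quorum requirement not satisfied.

Notice: 21 days given; 20 required. Satisfied.
Quorum: 33% of 599 = 197.67, rounded up to 198; 188 present. Not satisfied.
Vote: requires a majority of those present (188); a majority of 188 is 95, so 95 needed; 178 in favor. Satisfied.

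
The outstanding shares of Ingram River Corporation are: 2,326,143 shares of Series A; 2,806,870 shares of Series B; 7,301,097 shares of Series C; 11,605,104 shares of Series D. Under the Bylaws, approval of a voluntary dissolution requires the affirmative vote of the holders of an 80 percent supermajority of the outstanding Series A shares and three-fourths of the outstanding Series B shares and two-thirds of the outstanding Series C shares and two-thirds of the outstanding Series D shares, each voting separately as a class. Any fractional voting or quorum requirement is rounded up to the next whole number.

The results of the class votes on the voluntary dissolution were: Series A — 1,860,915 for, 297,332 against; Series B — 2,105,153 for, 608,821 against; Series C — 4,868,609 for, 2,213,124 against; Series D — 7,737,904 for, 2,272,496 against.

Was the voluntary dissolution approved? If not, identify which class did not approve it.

Series A: 4/5 of 2326143 = 1860914.40, rounded up to 1860915; 1,860,915 required, 1,860,915 in favor — approved.
Series B: 3/4 of 2806870 = 2105152.50, rounded up to 2105153; 2,105,153 required, 2,105,153 in favor — approved.
Series C: 2/3 of 7301097 = 4867398; 4,867,398 required, 4,868,609 in favor — approved.
Series D: 2/3 of 11605104 = 7736736; 7,736,736 required, 7,737,904 in favor — approved.

Approved — every class gave the required vote.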